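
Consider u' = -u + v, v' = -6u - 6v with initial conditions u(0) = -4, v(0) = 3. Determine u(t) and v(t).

u(t) = -9e^(-3t) + 5e^(-4t), v(t) = 18e^(-3t) - 15e^(-4t)

Coefficient matrix A = [[-1, 1], [-6, -6]].
Characteristic polynomial det(A - λI) = λ^2 + 7λ + 12 = 0.
Eigenvalues λ = -3, -4.
For λ=-3: (A-λI) row 1 is [2, 1], so an eigenvector is (-1, 2).
For λ=-4: (A-λI) row 1 is [3, 1], so an eigenvector is (-1, 3).
General solution: C_1e^(-3t)(-1,2) + C_2e^(-4t)(-1,3).
Applying u(0)=-4, v(0)=3 gives C_1=9, C_2=-5.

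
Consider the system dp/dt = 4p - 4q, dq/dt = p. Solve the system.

p(t) = 2C_1e^(2t) + 2C_2te^(2t) + 3C_2e^(2t), q(t) = C_1e^(2t) + C_2te^(2t) + C_2e^(2t)

Coefficient matrix A = [[4, -4], [1, 0]].
Characteristic polynomial det(A - λI) = λ^2 - 4λ + 4 = 0.
Single eigenvalue λ = 2 with algebraic multiplicity 2.
Eigenvector v = (2,1); generalized eigenvector w with (A-λI)w=v is (3,1).
General solution: e^(2t)[C_1·v + C_2·(t·v + w)].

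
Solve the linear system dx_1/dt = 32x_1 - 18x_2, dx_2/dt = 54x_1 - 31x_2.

x_1(t) = -K_1e^(-4t) - 2K_2e^(5t), x_2(t) = -2K_1e^(-4t) - 3K_2e^(5t)

Coefficient matrix A = [[32, -18], [54, -31]].
Characteristic polynomial det(A - λI) = λ^2 - λ - 20 = 0.
Eigenvalues λ = -4, 5.
For λ=-4: (A-λI) row 1 is [36, -18], so an eigenvector is (-1, -2).
For λ=5: (A-λI) row 1 is [27, -18], so an eigenvector is (-2, -3).
General solution: K_1e^(-4t)(-1,-2) + K_2e^(5t)(-2,-3).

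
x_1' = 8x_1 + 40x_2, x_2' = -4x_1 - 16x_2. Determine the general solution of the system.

x_1(t) = C_1e^(-4t)sin(4t) - 3C_1e^(-4t)cos(4t) - 3C_2e^(-4t)sin(4t) - C_2e^(-4t)cos(4t), x_2(t) = C_1e^(-4t)cos(4t) + C_2e^(-4t)sin(4t)

Coefficient matrix A = [[8, 40], [-4, -16]].
Characteristic polynomial det(A - λI) = λ^2 + 8λ + 32 = 0.
Eigenvalues λ = -4 ± 4i (complex conjugate pair).
For λ=-4+4i: an eigenvector is (-3,1) - i(1,0) = (-3 - i, 1).
A real fundamental pair from Re and Im of e^((-4+4i)t)v: X_1 = e^(-4t)(cos(4t)·(-3,1) + sin(4t)·(1,0)), X_2 = e^(-4t)(sin(4t)·(-3,1) - cos(4t)·(1,0)).
General solution: C_1X_1 + C_2X_2.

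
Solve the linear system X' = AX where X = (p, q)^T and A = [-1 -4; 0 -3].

Coefficient matrix A = [[-1, -4], [0, -3]].
Characteristic polynomial det(A - λI) = λ^2 + 4λ + 3 = 0.
Eigenvalues λ = -1, -3.
For λ=-1: (A-λI) row 1 is [0, -4], so an eigenvector is (-1, 0).
For λ=-3: (A-λI) row 1 is [2, -4], so an eigenvector is (-2, -1).
General solution: K_1e^(-t)(-1,0) + K_2e^(-3t)(-2,-1).

p(t) = -K_1e^(-t) - 2K_2e^(-3t), q(t) = -K_2e^(-3t)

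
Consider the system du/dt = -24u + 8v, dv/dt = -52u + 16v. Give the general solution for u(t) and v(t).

u(t) = c_1e^(-4t)sin(4t) - c_1e^(-4t)cos(4t) - c_2e^(-4t)sin(4t) - c_2e^(-4t)cos(4t), v(t) = 3c_1e^(-4t)sin(4t) - 2c_1e^(-4t)cos(4t) - 2c_2e^(-4t)sin(4t) - 3c_2e^(-4t)cos(4t)

Coefficient matrix A = [[-24, 8], [-52, 16]].
Characteristic polynomial det(A - λI) = λ^2 + 8λ + 32 = 0.
Eigenvalues λ = -4 ± 4i (complex conjugate pair).
For λ=-4+4i: an eigenvector is (-1,-2) - i(1,3) = (-1 - i, -2 - 3i).
A real fundamental pair from Re and Im of e^((-4+4i)t)v: X_1 = e^(-4t)(cos(4t)·(-1,-2) + sin(4t)·(1,3)), X_2 = e^(-4t)(sin(4t)·(-1,-2) - cos(4t)·(1,3)).
General solution: c_1X_1 + c_2X_2.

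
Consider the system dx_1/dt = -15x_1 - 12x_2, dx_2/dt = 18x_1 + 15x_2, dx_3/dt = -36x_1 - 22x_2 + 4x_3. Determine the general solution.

Coefficient matrix A = [[-15, -12, 0], [18, 15, 0], [-36, -22, 4]].
det(A - λI) = 0 gives eigenvalues λ = -3, 4, 3.
For λ=-3: eigenvector (1,-1,2).
For λ=4: eigenvector (0,0,1).
For λ=3: eigenvector (-2,3,-6).
General solution: K_1e^(-3t)(1,-1,2) + K_2e^(4t)(0,0,1) + K_3e^(3t)(-2,3,-6).

x_1(t) = K_1e^(-3t) - 2K_3e^(3t), x_2(t) = -K_1e^(-3t) + 3K_3e^(3t), x_3(t) = 2K_1e^(-3t) + K_2e^(4t) - 6K_3e^(3t)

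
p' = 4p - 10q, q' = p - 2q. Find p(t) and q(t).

Coefficient matrix A = [[4, -10], [1, -2]].
Characteristic polynomial det(A - λI) = λ^2 - 2λ + 2 = 0.
Eigenvalues λ = 1 ± i (complex conjugate pair).
For λ=1+i: an eigenvector is (3,1) - i(-1,0) = (3 + i, 1).
A real fundamental pair from Re and Im of e^((1+i)t)v: X_1 = e^(t)(cos(t)·(3,1) + sin(t)·(-1,0)), X_2 = e^(t)(sin(t)·(3,1) - cos(t)·(-1,0)).
General solution: c_1X_1 + c_2X_2.

p(t) = -c_1e^(t)sin(t) + 3c_1e^(t)cos(t) + 3c_2e^(t)sin(t) + c_2e^(t)cos(t), q(t) = c_1e^(t)cos(t) + c_2e^(t)sin(t)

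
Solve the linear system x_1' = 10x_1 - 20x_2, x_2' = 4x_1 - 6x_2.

Coefficient matrix A = [[10, -20], [4, -6]].
Characteristic polynomial det(A - λI) = λ^2 - 4λ + 20 = 0.
Eigenvalues λ = 2 ± 4i (complex conjugate pair).
For λ=2+4i: an eigenvector is (-2,-1) - i(1,0) = (-2 - i, -1).
A real fundamental pair from Re and Im of e^((2+4i)t)v: X_1 = e^(2t)(cos(4t)·(-2,-1) + sin(4t)·(1,0)), X_2 = e^(2t)(sin(4t)·(-2,-1) - cos(4t)·(1,0)).
General solution: K_1X_1 + K_2X_2.

x_1(t) = K_1e^(2t)sin(4t) - 2K_1e^(2t)cos(4t) - 2K_2e^(2t)sin(4t) - K_2e^(2t)cos(4t), x_2(t) = -K_1e^(2t)cos(4t) - K_2e^(2t)sin(4t)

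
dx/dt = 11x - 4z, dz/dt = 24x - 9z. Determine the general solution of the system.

x(t) = K_1e^(-t) + K_2e^(3t), z(t) = 3K_1e^(-t) + 2K_2e^(3t)

Coefficient matrix A = [[11, -4], [24, -9]].
Characteristic polynomial det(A - λI) = λ^2 - 2λ - 3 = 0.
Eigenvalues λ = -1, 3.
For λ=-1: (A-λI) row 1 is [12, -4], so an eigenvector is (1, 3).
For λ=3: (A-λI) row 1 is [8, -4], so an eigenvector is (1, 2).
General solution: K_1e^(-t)(1,3) + K_2e^(3t)(1,2).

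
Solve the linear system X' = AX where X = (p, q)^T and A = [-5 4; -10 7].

Coefficient matrix A = [[-5, 4], [-10, 7]].
Characteristic polynomial det(A - λI) = λ^2 - 2λ + 5 = 0.
Eigenvalues λ = 1 ± 2i (complex conjugate pair).
For λ=1+2i: an eigenvector is (1,1) - i(-1,-2) = (1 + i, 1 + 2i).
A real fundamental pair from Re and Im of e^((1+2i)t)v: X_1 = e^(t)(cos(2t)·(1,1) + sin(2t)·(-1,-2)), X_2 = e^(t)(sin(2t)·(1,1) - cos(2t)·(-1,-2)).
General solution: c_1X_1 + c_2X_2.

p(t) = -c_1e^(t)sin(2t) + c_1e^(t)cos(2t) + c_2e^(t)sin(2t) + c_2e^(t)cos(2t), q(t) = -2c_1e^(t)sin(2t) + c_1e^(t)cos(2t) + c_2e^(t)sin(2t) + 2c_2e^(t)cos(2t)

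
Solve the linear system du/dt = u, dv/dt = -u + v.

u(t) = c_2e^(t), v(t) = -c_1e^(t) - c_2te^(t) - 2c_2e^(t)

Coefficient matrix A = [[1, 0], [-1, 1]].
Characteristic polynomial det(A - λI) = λ^2 - 2λ + 1 = 0.
Single eigenvalue λ = 1 with algebraic multiplicity 2.
Eigenvector v = (0,-1); generalized eigenvector w with (A-λI)w=v is (1,-2).
General solution: e^(t)[c_1·v + c_2·(t·v + w)].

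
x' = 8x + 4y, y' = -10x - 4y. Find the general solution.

Coefficient matrix A = [[8, 4], [-10, -4]].
Characteristic polynomial det(A - λI) = λ^2 - 4λ + 8 = 0.
Eigenvalues λ = 2 ± 2i (complex conjugate pair).
For λ=2+2i: an eigenvector is (-1,1) - i(-1,2) = (-1 + i, 1 - 2i).
A real fundamental pair from Re and Im of e^((2+2i)t)v: X_1 = e^(2t)(cos(2t)·(-1,1) + sin(2t)·(-1,2)), X_2 = e^(2t)(sin(2t)·(-1,1) - cos(2t)·(-1,2)).
General solution: c_1X_1 + c_2X_2.

x(t) = -c_1e^(2t)sin(2t) - c_1e^(2t)cos(2t) - c_2e^(2t)sin(2t) + c_2e^(2t)cos(2t), y(t) = 2c_1e^(2t)sin(2t) + c_1e^(2t)cos(2t) + c_2e^(2t)sin(2t) - 2c_2e^(2t)cos(2t)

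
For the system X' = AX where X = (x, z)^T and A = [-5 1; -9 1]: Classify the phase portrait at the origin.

A = [[-5,1],[-9,1]]; det(A-λI) = λ^2 + 4λ + 4.
repeated λ = -2 with a single eigenvector.

stable improper node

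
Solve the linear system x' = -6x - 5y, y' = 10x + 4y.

Coefficient matrix A = [[-6, -5], [10, 4]].
Characteristic polynomial det(A - λI) = λ^2 + 2λ + 26 = 0.
Eigenvalues λ = -1 ± 5i (complex conjugate pair).
For λ=-1+5i: an eigenvector is (-1,1) - i(0,-1) = (-1, 1 + i).
A real fundamental pair from Re and Im of e^((-1+5i)t)v: X_1 = e^(-t)(cos(5t)·(-1,1) + sin(5t)·(0,-1)), X_2 = e^(-t)(sin(5t)·(-1,1) - cos(5t)·(0,-1)).
General solution: C_1X_1 + C_2X_2.

x(t) = -C_1e^(-t)cos(5t) - C_2e^(-t)sin(5t), y(t) = -C_1e^(-t)sin(5t) + C_1e^(-t)cos(5t) + C_2e^(-t)sin(5t) + C_2e^(-t)cos(5t)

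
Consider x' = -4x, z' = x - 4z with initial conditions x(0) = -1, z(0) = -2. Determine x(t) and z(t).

x(t) = -e^(-4t), z(t) = -te^(-4t) - 2e^(-4t)

Coefficient matrix A = [[-4, 0], [1, -4]].
Characteristic polynomial det(A - λI) = λ^2 + 8λ + 16 = 0.
Single eigenvalue λ = -4 with algebraic multiplicity 2.
Eigenvector v = (0,1); generalized eigenvector w with (A-λI)w=v is (1,-3).
General solution: e^(-4t)[c_1·v + c_2·(t·v + w)].
Applying x(0)=-1, z(0)=-2 gives c_1=-5, c_2=-1.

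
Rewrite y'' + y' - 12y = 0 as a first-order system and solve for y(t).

y(t) = c_1e^(-4t) + c_2e^(3t)

Let x_1 = y, x_2 = y'. Then x_1' = x_2 and x_2' = 12x_1 - x_2.
A = [[0,1],[12,-1]]; det(A-λI) = λ^2 + λ - 12.
Eigenvalues λ = -4, 3 with eigenvectors (1,-4), (1,3).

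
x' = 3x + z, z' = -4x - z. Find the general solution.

Coefficient matrix A = [[3, 1], [-4, -1]].
Characteristic polynomial det(A - λI) = λ^2 - 2λ + 1 = 0.
Single eigenvalue λ = 1 with algebraic multiplicity 2.
Eigenvector v = (1,-2); generalized eigenvector w with (A-λI)w=v is (0,1).
General solution: e^(t)[C_1·v + C_2·(t·v + w)].

x(t) = C_1e^(t) + C_2te^(t), z(t) = -2C_1e^(t) - 2C_2te^(t) + C_2e^(t)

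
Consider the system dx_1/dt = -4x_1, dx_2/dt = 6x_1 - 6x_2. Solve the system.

Coefficient matrix A = [[-4, 0], [6, -6]].
Characteristic polynomial det(A - λI) = λ^2 + 10λ + 24 = 0.
Eigenvalues λ = -6, -4.
For λ=-6: (A-λI) row 1 is [2, 0], so an eigenvector is (0, 1).
For λ=-4: (A-λI) row 2 is [6, -2], so an eigenvector is (-1, -3).
General solution: C_1e^(-6t)(0,1) + C_2e^(-4t)(-1,-3).

x_1(t) = -C_2e^(-4t), x_2(t) = C_1e^(-6t) - 3C_2e^(-4t)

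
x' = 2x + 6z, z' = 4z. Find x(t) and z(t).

Coefficient matrix A = [[2, 6], [0, 4]].
Characteristic polynomial det(A - λI) = λ^2 - 6λ + 8 = 0.
Eigenvalues λ = 4, 2.
For λ=4: (A-λI) row 1 is [-2, 6], so an eigenvector is (3, 1).
For λ=2: (A-λI) row 1 is [0, 6], so an eigenvector is (-1, 0).
General solution: K_1e^(4t)(3,1) + K_2e^(2t)(-1,0).

x(t) = 3K_1e^(4t) - K_2e^(2t), z(t) = K_1e^(4t)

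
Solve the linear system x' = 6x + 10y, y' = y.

x(t) = 2c_1e^(t) - c_2e^(6t), y(t) = -c_1e^(t)

Coefficient matrix A = [[6, 10], [0, 1]].
Characteristic polynomial det(A - λI) = λ^2 - 7λ + 6 = 0.
Eigenvalues λ = 1, 6.
For λ=1: (A-λI) row 1 is [5, 10], so an eigenvector is (2, -1).
For λ=6: (A-λI) row 1 is [0, 10], so an eigenvector is (-1, 0).
General solution: c_1e^(t)(2,-1) + c_2e^(6t)(-1,0).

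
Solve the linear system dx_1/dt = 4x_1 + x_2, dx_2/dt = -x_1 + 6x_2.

x_1(t) = -c_1e^(5t) - c_2te^(5t) + 3c_2e^(5t), x_2(t) = -c_1e^(5t) - c_2te^(5t) + 2c_2e^(5t)

Coefficient matrix A = [[4, 1], [-1, 6]].
Characteristic polynomial det(A - λI) = λ^2 - 10λ + 25 = 0.
Single eigenvalue λ = 5 with algebraic multiplicity 2.
Eigenvector v = (-1,-1); generalized eigenvector w with (A-λI)w=v is (3,2).
General solution: e^(5t)[c_1·v + c_2·(t·v + w)].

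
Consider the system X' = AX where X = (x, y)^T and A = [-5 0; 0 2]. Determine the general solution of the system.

x(t) = -C_2e^(-5t), y(t) = C_1e^(2t)

Coefficient matrix A = [[-5, 0], [0, 2]].
Characteristic polynomial det(A - λI) = λ^2 + 3λ - 10 = 0.
Eigenvalues λ = 2, -5.
For λ=2: (A-λI) row 1 is [-7, 0], so an eigenvector is (0, 1).
For λ=-5: (A-λI) row 2 is [0, 7], so an eigenvector is (-1, 0).
General solution: C_1e^(2t)(0,1) + C_2e^(-5t)(-1,0).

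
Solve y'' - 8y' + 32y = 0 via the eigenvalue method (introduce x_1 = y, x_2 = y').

Let x_1 = y, x_2 = y'. Then x_1' = x_2 and x_2' = -32x_1 + 8x_2.
A = [[0,1],[-32,8]]; det(A-λI) = λ^2 - 8λ + 32.
Eigenvalues λ = 4 ± 4i.

y(t) = C_1e^(4t)cos(4t) + C_2e^(4t)sin(4t)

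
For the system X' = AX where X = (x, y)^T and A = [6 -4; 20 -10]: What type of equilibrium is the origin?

A = [[6,-4],[20,-10]]; det(A-λI) = λ^2 + 4λ + 20.
λ = -2 ± 4i: negative real part.

stable spiral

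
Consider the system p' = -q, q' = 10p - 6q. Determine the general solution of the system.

Coefficient matrix A = [[0, -1], [10, -6]].
Characteristic polynomial det(A - λI) = λ^2 + 6λ + 10 = 0.
Eigenvalues λ = -3 ± i (complex conjugate pair).
For λ=-3+i: an eigenvector is (1,3) - i(0,1) = (1, 3 - i).
A real fundamental pair from Re and Im of e^((-3+i)t)v: X_1 = e^(-3t)(cos(t)·(1,3) + sin(t)·(0,1)), X_2 = e^(-3t)(sin(t)·(1,3) - cos(t)·(0,1)).
General solution: c_1X_1 + c_2X_2.

p(t) = c_1e^(-3t)cos(t) + c_2e^(-3t)sin(t), q(t) = c_1e^(-3t)sin(t) + 3c_1e^(-3t)cos(t) + 3c_2e^(-3t)sin(t) - c_2e^(-3t)cos(t)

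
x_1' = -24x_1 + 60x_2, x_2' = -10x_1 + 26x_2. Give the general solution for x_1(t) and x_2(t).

Coefficient matrix A = [[-24, 60], [-10, 26]].
Characteristic polynomial det(A - λI) = λ^2 - 2λ - 24 = 0.
Eigenvalues λ = -4, 6.
For λ=-4: (A-λI) row 1 is [-20, 60], so an eigenvector is (3, 1).
For λ=6: (A-λI) row 1 is [-30, 60], so an eigenvector is (-2, -1).
General solution: K_1e^(-4t)(3,1) + K_2e^(6t)(-2,-1).

x_1(t) = 3K_1e^(-4t) - 2K_2e^(6t), x_2(t) = K_1e^(-4t) - K_2e^(6t)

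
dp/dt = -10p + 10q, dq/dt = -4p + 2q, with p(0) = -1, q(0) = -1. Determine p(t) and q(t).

p(t) = -2e^(-4t)sin(2t) - e^(-4t)cos(2t), q(t) = -e^(-4t)sin(2t) - e^(-4t)cos(2t)

Coefficient matrix A = [[-10, 10], [-4, 2]].
Characteristic polynomial det(A - λI) = λ^2 + 8λ + 20 = 0.
Eigenvalues λ = -4 ± 2i (complex conjugate pair).
For λ=-4+2i: an eigenvector is (-2,-1) - i(1,1) = (-2 - i, -1 - i).
A real fundamental pair from Re and Im of e^((-4+2i)t)v: X_1 = e^(-4t)(cos(2t)·(-2,-1) + sin(2t)·(1,1)), X_2 = e^(-4t)(sin(2t)·(-2,-1) - cos(2t)·(1,1)).
General solution: K_1X_1 + K_2X_2.
Applying p(0)=-1, q(0)=-1 gives K_1=0, K_2=1.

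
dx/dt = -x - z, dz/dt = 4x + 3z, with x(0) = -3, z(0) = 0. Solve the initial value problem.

x(t) = 6te^(t) - 3e^(t), z(t) = -12te^(t)

Coefficient matrix A = [[-1, -1], [4, 3]].
Characteristic polynomial det(A - λI) = λ^2 - 2λ + 1 = 0.
Single eigenvalue λ = 1 with algebraic multiplicity 2.
Eigenvector v = (-1,2); generalized eigenvector w with (A-λI)w=v is (1,-1).
General solution: e^(t)[K_1·v + K_2·(t·v + w)].
Applying x(0)=-3, z(0)=0 gives K_1=-3, K_2=-6.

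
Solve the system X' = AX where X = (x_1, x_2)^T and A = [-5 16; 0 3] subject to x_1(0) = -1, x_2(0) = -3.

Coefficient matrix A = [[-5, 16], [0, 3]].
Characteristic polynomial det(A - λI) = λ^2 + 2λ - 15 = 0.
Eigenvalues λ = 3, -5.
For λ=3: (A-λI) row 1 is [-8, 16], so an eigenvector is (2, 1).
For λ=-5: (A-λI) row 1 is [0, 16], so an eigenvector is (-1, 0).
General solution: c_1e^(3t)(2,1) + c_2e^(-5t)(-1,0).
Applying x_1(0)=-1, x_2(0)=-3 gives c_1=-3, c_2=-5.

x_1(t) = -6e^(3t) + 5e^(-5t), x_2(t) = -3e^(3t)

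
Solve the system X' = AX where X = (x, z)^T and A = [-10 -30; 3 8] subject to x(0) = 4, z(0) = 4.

Coefficient matrix A = [[-10, -30], [3, 8]].
Characteristic polynomial det(A - λI) = λ^2 + 2λ + 10 = 0.
Eigenvalues λ = -1 ± 3i (complex conjugate pair).
For λ=-1+3i: an eigenvector is (1,0) - i(-3,1) = (1 + 3i, 0 - i).
A real fundamental pair from Re and Im of e^((-1+3i)t)v: X_1 = e^(-t)(cos(3t)·(1,0) + sin(3t)·(-3,1)), X_2 = e^(-t)(sin(3t)·(1,0) - cos(3t)·(-3,1)).
General solution: K_1X_1 + K_2X_2.
Applying x(0)=4, z(0)=4 gives K_1=16, K_2=-4.

x(t) = -52e^(-t)sin(3t) + 4e^(-t)cos(3t), z(t) = 16e^(-t)sin(3t) + 4e^(-t)cos(3t)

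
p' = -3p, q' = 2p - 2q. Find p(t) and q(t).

Coefficient matrix A = [[-3, 0], [2, -2]].
Characteristic polynomial det(A - λI) = λ^2 + 5λ + 6 = 0.
Eigenvalues λ = -3, -2.
For λ=-3: (A-λI) row 2 is [2, 1], so an eigenvector is (1, -2).
For λ=-2: (A-λI) row 1 is [-1, 0], so an eigenvector is (0, -1).
General solution: K_1e^(-3t)(1,-2) + K_2e^(-2t)(0,-1).

p(t) = K_1e^(-3t), q(t) = -2K_1e^(-3t) - K_2e^(-2t)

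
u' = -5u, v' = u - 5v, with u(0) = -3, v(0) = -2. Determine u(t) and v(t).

u(t) = -3e^(-5t), v(t) = -3te^(-5t) - 2e^(-5t)

Coefficient matrix A = [[-5, 0], [1, -5]].
Characteristic polynomial det(A - λI) = λ^2 + 10λ + 25 = 0.
Single eigenvalue λ = -5 with algebraic multiplicity 2.
Eigenvector v = (0,-1); generalized eigenvector w with (A-λI)w=v is (-1,3).
General solution: e^(-5t)[C_1·v + C_2·(t·v + w)].
Applying u(0)=-3, v(0)=-2 gives C_1=11, C_2=3.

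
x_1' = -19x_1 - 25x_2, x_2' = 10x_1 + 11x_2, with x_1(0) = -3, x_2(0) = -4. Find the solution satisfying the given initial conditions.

Coefficient matrix A = [[-19, -25], [10, 11]].
Characteristic polynomial det(A - λI) = λ^2 + 8λ + 41 = 0.
Eigenvalues λ = -4 ± 5i (complex conjugate pair).
For λ=-4+5i: an eigenvector is (-2,1) - i(1,-1) = (-2 - i, 1 + i).
A real fundamental pair from Re and Im of e^((-4+5i)t)v: X_1 = e^(-4t)(cos(5t)·(-2,1) + sin(5t)·(1,-1)), X_2 = e^(-4t)(sin(5t)·(-2,1) - cos(5t)·(1,-1)).
General solution: K_1X_1 + K_2X_2.
Applying x_1(0)=-3, x_2(0)=-4 gives K_1=7, K_2=-11.

x_1(t) = 29e^(-4t)sin(5t) - 3e^(-4t)cos(5t), x_2(t) = -18e^(-4t)sin(5t) - 4e^(-4t)cos(5t)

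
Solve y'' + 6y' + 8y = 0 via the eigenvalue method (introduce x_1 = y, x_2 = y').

Let x_1 = y, x_2 = y'. Then x_1' = x_2 and x_2' = -8x_1 - 6x_2.
A = [[0,1],[-8,-6]]; det(A-λI) = λ^2 + 6λ + 8.
Eigenvalues λ = -2, -4 with eigenvectors (1,-2), (1,-4).

y(t) = K_1e^(-2t) + K_2e^(-4t)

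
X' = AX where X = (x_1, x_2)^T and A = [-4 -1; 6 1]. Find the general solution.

Coefficient matrix A = [[-4, -1], [6, 1]].
Characteristic polynomial det(A - λI) = λ^2 + 3λ + 2 = 0.
Eigenvalues λ = -2, -1.
For λ=-2: (A-λI) row 1 is [-2, -1], so an eigenvector is (-1, 2).
For λ=-1: (A-λI) row 1 is [-3, -1], so an eigenvector is (-1, 3).
General solution: C_1e^(-2t)(-1,2) + C_2e^(-t)(-1,3).

x_1(t) = -C_1e^(-2t) - C_2e^(-t), x_2(t) = 2C_1e^(-2t) + 3C_2e^(-t)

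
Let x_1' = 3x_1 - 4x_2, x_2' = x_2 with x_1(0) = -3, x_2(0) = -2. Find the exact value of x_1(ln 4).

A = [[3,-4],[0,1]]; eigenvalues λ = 1, 3.
Eigenvectors: (2,1) for λ=1, (1,0) for λ=3.
From the initial condition, c_1 = -2, c_2 = 1.
x_1(ln 4) = (-2)(4^1)(2) + (1)(4^3)(1) = 48.

48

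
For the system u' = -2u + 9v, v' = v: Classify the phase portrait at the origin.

saddle

A = [[-2,9],[0,1]]; det(A-λI) = λ^2 + λ - 2.
λ = -2, 1: opposite signs.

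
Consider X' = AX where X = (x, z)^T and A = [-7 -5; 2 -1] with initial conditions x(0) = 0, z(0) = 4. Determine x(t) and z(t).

x(t) = -20e^(-4t)sin(t), z(t) = 12e^(-4t)sin(t) + 4e^(-4t)cos(t)

Coefficient matrix A = [[-7, -5], [2, -1]].
Characteristic polynomial det(A - λI) = λ^2 + 8λ + 17 = 0.
Eigenvalues λ = -4 ± i (complex conjugate pair).
For λ=-4+i: an eigenvector is (-2,1) - i(1,-1) = (-2 - i, 1 + i).
A real fundamental pair from Re and Im of e^((-4+i)t)v: X_1 = e^(-4t)(cos(t)·(-2,1) + sin(t)·(1,-1)), X_2 = e^(-4t)(sin(t)·(-2,1) - cos(t)·(1,-1)).
General solution: C_1X_1 + C_2X_2.
Applying x(0)=0, z(0)=4 gives C_1=-4, C_2=8.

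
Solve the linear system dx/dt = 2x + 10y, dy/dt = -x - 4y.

x(t) = -3K_1e^(-t)sin(t) - K_1e^(-t)cos(t) - K_2e^(-t)sin(t) + 3K_2e^(-t)cos(t), y(t) = K_1e^(-t)sin(t) - K_2e^(-t)cos(t)

Coefficient matrix A = [[2, 10], [-1, -4]].
Characteristic polynomial det(A - λI) = λ^2 + 2λ + 2 = 0.
Eigenvalues λ = -1 ± i (complex conjugate pair).
For λ=-1+i: an eigenvector is (-1,0) - i(-3,1) = (-1 + 3i, 0 - i).
A real fundamental pair from Re and Im of e^((-1+i)t)v: X_1 = e^(-t)(cos(t)·(-1,0) + sin(t)·(-3,1)), X_2 = e^(-t)(sin(t)·(-1,0) - cos(t)·(-3,1)).
General solution: K_1X_1 + K_2X_2.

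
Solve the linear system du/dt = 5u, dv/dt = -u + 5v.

Coefficient matrix A = [[5, 0], [-1, 5]].
Characteristic polynomial det(A - λI) = λ^2 - 10λ + 25 = 0.
Single eigenvalue λ = 5 with algebraic multiplicity 2.
Eigenvector v = (0,1); generalized eigenvector w with (A-λI)w=v is (-1,3).
General solution: e^(5t)[C_1·v + C_2·(t·v + w)].

u(t) = -C_2e^(5t), v(t) = C_1e^(5t) + C_2te^(5t) + 3C_2e^(5t)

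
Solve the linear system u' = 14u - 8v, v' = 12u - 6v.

Coefficient matrix A = [[14, -8], [12, -6]].
Characteristic polynomial det(A - λI) = λ^2 - 8λ + 12 = 0.
Eigenvalues λ = 2, 6.
For λ=2: (A-λI) row 1 is [12, -8], so an eigenvector is (-2, -3).
For λ=6: (A-λI) row 1 is [8, -8], so an eigenvector is (-1, -1).
General solution: c_1e^(2t)(-2,-3) + c_2e^(6t)(-1,-1).

u(t) = -2c_1e^(2t) - c_2e^(6t), v(t) = -3c_1e^(2t) - c_2e^(6t)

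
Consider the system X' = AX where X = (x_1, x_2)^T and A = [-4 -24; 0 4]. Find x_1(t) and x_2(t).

x_1(t) = -c_1e^(-4t) + 3c_2e^(4t), x_2(t) = -c_2e^(4t)

Coefficient matrix A = [[-4, -24], [0, 4]].
Characteristic polynomial det(A - λI) = λ^2 - 16 = 0.
Eigenvalues λ = -4, 4.
For λ=-4: (A-λI) row 1 is [0, -24], so an eigenvector is (-1, 0).
For λ=4: (A-λI) row 1 is [-8, -24], so an eigenvector is (3, -1).
General solution: c_1e^(-4t)(-1,0) + c_2e^(4t)(3,-1).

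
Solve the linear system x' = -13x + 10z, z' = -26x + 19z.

Coefficient matrix A = [[-13, 10], [-26, 19]].
Characteristic polynomial det(A - λI) = λ^2 - 6λ + 13 = 0.
Eigenvalues λ = 3 ± 2i (complex conjugate pair).
For λ=3+2i: an eigenvector is (1,2) - i(2,3) = (1 - 2i, 2 - 3i).
A real fundamental pair from Re and Im of e^((3+2i)t)v: X_1 = e^(3t)(cos(2t)·(1,2) + sin(2t)·(2,3)), X_2 = e^(3t)(sin(2t)·(1,2) - cos(2t)·(2,3)).
General solution: K_1X_1 + K_2X_2.

x(t) = 2K_1e^(3t)sin(2t) + K_1e^(3t)cos(2t) + K_2e^(3t)sin(2t) - 2K_2e^(3t)cos(2t), z(t) = 3K_1e^(3t)sin(2t) + 2K_1e^(3t)cos(2t) + 2K_2e^(3t)sin(2t) - 3K_2e^(3t)cos(2t)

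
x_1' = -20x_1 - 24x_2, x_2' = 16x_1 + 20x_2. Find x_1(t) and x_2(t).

x_1(t) = -K_1e^(4t) - 3K_2e^(-4t), x_2(t) = K_1e^(4t) + 2K_2e^(-4t)

Coefficient matrix A = [[-20, -24], [16, 20]].
Characteristic polynomial det(A - λI) = λ^2 - 16 = 0.
Eigenvalues λ = 4, -4.
For λ=4: (A-λI) row 1 is [-24, -24], so an eigenvector is (-1, 1).
For λ=-4: (A-λI) row 1 is [-16, -24], so an eigenvector is (-3, 2).
General solution: K_1e^(4t)(-1,1) + K_2e^(-4t)(-3,2).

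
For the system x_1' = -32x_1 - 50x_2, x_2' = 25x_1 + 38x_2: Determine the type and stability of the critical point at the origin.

A = [[-32,-50],[25,38]]; det(A-λI) = λ^2 - 6λ + 34.
λ = 3 ± 5i: positive real part.

unstable spiral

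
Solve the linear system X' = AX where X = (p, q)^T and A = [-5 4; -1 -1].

p(t) = -2K_1e^(-3t) - 2K_2te^(-3t) + K_2e^(-3t), q(t) = -K_1e^(-3t) - K_2te^(-3t)

Coefficient matrix A = [[-5, 4], [-1, -1]].
Characteristic polynomial det(A - λI) = λ^2 + 6λ + 9 = 0.
Single eigenvalue λ = -3 with algebraic multiplicity 2.
Eigenvector v = (-2,-1); generalized eigenvector w with (A-λI)w=v is (1,0).
General solution: e^(-3t)[K_1·v + K_2·(t·v + w)].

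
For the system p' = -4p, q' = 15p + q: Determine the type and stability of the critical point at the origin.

saddle

A = [[-4,0],[15,1]]; det(A-λI) = λ^2 + 3λ - 4.
λ = -4, 1: opposite signs.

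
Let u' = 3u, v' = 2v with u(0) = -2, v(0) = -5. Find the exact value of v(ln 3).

-45

A = [[3,0],[0,2]]; eigenvalues λ = 2, 3.
Eigenvectors: (0,-1) for λ=2, (1,0) for λ=3.
From the initial condition, c_1 = 5, c_2 = -2.
v(ln 3) = (5)(3^2)(-1) + (-2)(3^3)(0) = -45.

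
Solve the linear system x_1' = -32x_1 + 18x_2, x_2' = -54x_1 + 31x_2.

Coefficient matrix A = [[-32, 18], [-54, 31]].
Characteristic polynomial det(A - λI) = λ^2 + λ - 20 = 0.
Eigenvalues λ = 4, -5.
For λ=4: (A-λI) row 1 is [-36, 18], so an eigenvector is (1, 2).
For λ=-5: (A-λI) row 1 is [-27, 18], so an eigenvector is (-2, -3).
General solution: c_1e^(4t)(1,2) + c_2e^(-5t)(-2,-3).

x_1(t) = c_1e^(4t) - 2c_2e^(-5t), x_2(t) = 2c_1e^(4t) - 3c_2e^(-5t)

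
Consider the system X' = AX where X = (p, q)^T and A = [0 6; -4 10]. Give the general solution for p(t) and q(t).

Coefficient matrix A = [[0, 6], [-4, 10]].
Characteristic polynomial det(A - λI) = λ^2 - 10λ + 24 = 0.
Eigenvalues λ = 4, 6.
For λ=4: (A-λI) row 1 is [-4, 6], so an eigenvector is (-3, -2).
For λ=6: (A-λI) row 1 is [-6, 6], so an eigenvector is (-1, -1).
General solution: K_1e^(4t)(-3,-2) + K_2e^(6t)(-1,-1).

p(t) = -3K_1e^(4t) - K_2e^(6t), q(t) = -2K_1e^(4t) - K_2e^(6t)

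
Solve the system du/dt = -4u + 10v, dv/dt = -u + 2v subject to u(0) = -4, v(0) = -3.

u(t) = -18e^(-t)sin(t) - 4e^(-t)cos(t), v(t) = -5e^(-t)sin(t) - 3e^(-t)cos(t)

Coefficient matrix A = [[-4, 10], [-1, 2]].
Characteristic polynomial det(A - λI) = λ^2 + 2λ + 2 = 0.
Eigenvalues λ = -1 ± i (complex conjugate pair).
For λ=-1+i: an eigenvector is (-3,-1) - i(-1,0) = (-3 + i, -1).
A real fundamental pair from Re and Im of e^((-1+i)t)v: X_1 = e^(-t)(cos(t)·(-3,-1) + sin(t)·(-1,0)), X_2 = e^(-t)(sin(t)·(-3,-1) - cos(t)·(-1,0)).
General solution: C_1X_1 + C_2X_2.
Applying u(0)=-4, v(0)=-3 gives C_1=3, C_2=5.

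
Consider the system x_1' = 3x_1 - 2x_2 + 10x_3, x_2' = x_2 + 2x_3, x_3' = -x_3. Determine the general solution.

x_1(t) = K_1e^(3t) + K_2e^(t) - 3K_3e^(-t), x_2(t) = K_2e^(t) - K_3e^(-t), x_3(t) = K_3e^(-t)

Coefficient matrix A = [[3, -2, 10], [0, 1, 2], [0, 0, -1]].
det(A - λI) = 0 gives eigenvalues λ = 3, 1, -1.
For λ=3: eigenvector (1,0,0).
For λ=1: eigenvector (1,1,0).
For λ=-1: eigenvector (-3,-1,1).
General solution: K_1e^(3t)(1,0,0) + K_2e^(t)(1,1,0) + K_3e^(-t)(-3,-1,1).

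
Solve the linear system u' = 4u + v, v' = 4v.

Coefficient matrix A = [[4, 1], [0, 4]].
Characteristic polynomial det(A - λI) = λ^2 - 8λ + 16 = 0.
Single eigenvalue λ = 4 with algebraic multiplicity 2.
Eigenvector v = (-1,0); generalized eigenvector w with (A-λI)w=v is (1,-1).
General solution: e^(4t)[C_1·v + C_2·(t·v + w)].

u(t) = -C_1e^(4t) - C_2te^(4t) + C_2e^(4t), v(t) = -C_2e^(4t)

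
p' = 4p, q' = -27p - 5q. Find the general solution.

Coefficient matrix A = [[4, 0], [-27, -5]].
Characteristic polynomial det(A - λI) = λ^2 + λ - 20 = 0.
Eigenvalues λ = -5, 4.
For λ=-5: (A-λI) row 1 is [9, 0], so an eigenvector is (0, -1).
For λ=4: (A-λI) row 2 is [-27, -9], so an eigenvector is (-1, 3).
General solution: c_1e^(-5t)(0,-1) + c_2e^(4t)(-1,3).

p(t) = -c_2e^(4t), q(t) = -c_1e^(-5t) + 3c_2e^(4t)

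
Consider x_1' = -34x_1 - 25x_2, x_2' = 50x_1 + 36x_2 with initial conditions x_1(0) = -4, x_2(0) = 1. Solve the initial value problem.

x_1(t) = 23e^(t)sin(5t) - 4e^(t)cos(5t), x_2(t) = -33e^(t)sin(5t) + e^(t)cos(5t)

Coefficient matrix A = [[-34, -25], [50, 36]].
Characteristic polynomial det(A - λI) = λ^2 - 2λ + 26 = 0.
Eigenvalues λ = 1 ± 5i (complex conjugate pair).
For λ=1+5i: an eigenvector is (-2,3) - i(-1,1) = (-2 + i, 3 - i).
A real fundamental pair from Re and Im of e^((1+5i)t)v: X_1 = e^(t)(cos(5t)·(-2,3) + sin(5t)·(-1,1)), X_2 = e^(t)(sin(5t)·(-2,3) - cos(5t)·(-1,1)).
General solution: K_1X_1 + K_2X_2.
Applying x_1(0)=-4, x_2(0)=1 gives K_1=-3, K_2=-10.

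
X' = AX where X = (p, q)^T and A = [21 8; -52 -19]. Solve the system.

Coefficient matrix A = [[21, 8], [-52, -19]].
Characteristic polynomial det(A - λI) = λ^2 - 2λ + 17 = 0.
Eigenvalues λ = 1 ± 4i (complex conjugate pair).
For λ=1+4i: an eigenvector is (-1,2) - i(-1,3) = (-1 + i, 2 - 3i).
A real fundamental pair from Re and Im of e^((1+4i)t)v: X_1 = e^(t)(cos(4t)·(-1,2) + sin(4t)·(-1,3)), X_2 = e^(t)(sin(4t)·(-1,2) - cos(4t)·(-1,3)).
General solution: K_1X_1 + K_2X_2.

p(t) = -K_1e^(t)sin(4t) - K_1e^(t)cos(4t) - K_2e^(t)sin(4t) + K_2e^(t)cos(4t), q(t) = 3K_1e^(t)sin(4t) + 2K_1e^(t)cos(4t) + 2K_2e^(t)sin(4t) - 3K_2e^(t)cos(4t)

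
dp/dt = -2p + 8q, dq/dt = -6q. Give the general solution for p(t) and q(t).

p(t) = -K_1e^(-2t) + 2K_2e^(-6t), q(t) = -K_2e^(-6t)

Coefficient matrix A = [[-2, 8], [0, -6]].
Characteristic polynomial det(A - λI) = λ^2 + 8λ + 12 = 0.
Eigenvalues λ = -2, -6.
For λ=-2: (A-λI) row 1 is [0, 8], so an eigenvector is (-1, 0).
For λ=-6: (A-λI) row 1 is [4, 8], so an eigenvector is (2, -1).
General solution: K_1e^(-2t)(-1,0) + K_2e^(-6t)(2,-1).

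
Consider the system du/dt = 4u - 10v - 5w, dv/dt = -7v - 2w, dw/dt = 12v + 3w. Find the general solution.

u(t) = C_1e^(4t) + C_2e^(-t), v(t) = -C_2e^(-t) + C_3e^(-3t), w(t) = 3C_2e^(-t) - 2C_3e^(-3t)

Coefficient matrix A = [[4, -10, -5], [0, -7, -2], [0, 12, 3]].
det(A - λI) = 0 gives eigenvalues λ = 4, -1, -3.
For λ=4: eigenvector (1,0,0).
For λ=-1: eigenvector (1,-1,3).
For λ=-3: eigenvector (0,1,-2).
General solution: C_1e^(4t)(1,0,0) + C_2e^(-t)(1,-1,3) + C_3e^(-3t)(0,1,-2).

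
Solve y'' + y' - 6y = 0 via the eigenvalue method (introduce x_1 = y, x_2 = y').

y(t) = K_1e^(-3t) + K_2e^(2t)

Let x_1 = y, x_2 = y'. Then x_1' = x_2 and x_2' = 6x_1 - x_2.
A = [[0,1],[6,-1]]; det(A-λI) = λ^2 + λ - 6.
Eigenvalues λ = -3, 2 with eigenvectors (1,-3), (1,2).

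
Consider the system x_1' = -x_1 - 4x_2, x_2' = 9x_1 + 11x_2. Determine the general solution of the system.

Coefficient matrix A = [[-1, -4], [9, 11]].
Characteristic polynomial det(A - λI) = λ^2 - 10λ + 25 = 0.
Single eigenvalue λ = 5 with algebraic multiplicity 2.
Eigenvector v = (-2,3); generalized eigenvector w with (A-λI)w=v is (-1,2).
General solution: e^(5t)[C_1·v + C_2·(t·v + w)].

x_1(t) = -2C_1e^(5t) - 2C_2te^(5t) - C_2e^(5t), x_2(t) = 3C_1e^(5t) + 3C_2te^(5t) + 2C_2e^(5t)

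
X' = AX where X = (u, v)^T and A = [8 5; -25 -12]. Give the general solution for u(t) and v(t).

Coefficient matrix A = [[8, 5], [-25, -12]].
Characteristic polynomial det(A - λI) = λ^2 + 4λ + 29 = 0.
Eigenvalues λ = -2 ± 5i (complex conjugate pair).
For λ=-2+5i: an eigenvector is (1,-2) - i(0,-1) = (1, -2 + i).
A real fundamental pair from Re and Im of e^((-2+5i)t)v: X_1 = e^(-2t)(cos(5t)·(1,-2) + sin(5t)·(0,-1)), X_2 = e^(-2t)(sin(5t)·(1,-2) - cos(5t)·(0,-1)).
General solution: c_1X_1 + c_2X_2.

u(t) = c_1e^(-2t)cos(5t) + c_2e^(-2t)sin(5t), v(t) = -c_1e^(-2t)sin(5t) - 2c_1e^(-2t)cos(5t) - 2c_2e^(-2t)sin(5t) + c_2e^(-2t)cos(5t)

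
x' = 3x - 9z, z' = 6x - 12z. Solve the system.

Coefficient matrix A = [[3, -9], [6, -12]].
Characteristic polynomial det(A - λI) = λ^2 + 9λ + 18 = 0.
Eigenvalues λ = -6, -3.
For λ=-6: (A-λI) row 1 is [9, -9], so an eigenvector is (1, 1).
For λ=-3: (A-λI) row 1 is [6, -9], so an eigenvector is (-3, -2).
General solution: c_1e^(-6t)(1,1) + c_2e^(-3t)(-3,-2).

x(t) = c_1e^(-6t) - 3c_2e^(-3t), z(t) = c_1e^(-6t) - 2c_2e^(-3t)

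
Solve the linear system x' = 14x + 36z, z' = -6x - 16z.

Coefficient matrix A = [[14, 36], [-6, -16]].
Characteristic polynomial det(A - λI) = λ^2 + 2λ - 8 = 0.
Eigenvalues λ = -4, 2.
For λ=-4: (A-λI) row 1 is [18, 36], so an eigenvector is (2, -1).
For λ=2: (A-λI) row 1 is [12, 36], so an eigenvector is (3, -1).
General solution: c_1e^(-4t)(2,-1) + c_2e^(2t)(3,-1).

x(t) = 2c_1e^(-4t) + 3c_2e^(2t), z(t) = -c_1e^(-4t) - c_2e^(2t)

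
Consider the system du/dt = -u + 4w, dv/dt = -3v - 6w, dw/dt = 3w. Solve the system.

Coefficient matrix A = [[-1, 0, 4], [0, -3, -6], [0, 0, 3]].
det(A - λI) = 0 gives eigenvalues λ = -1, -3, 3.
For λ=-1: eigenvector (-1,0,0).
For λ=-3: eigenvector (0,1,0).
For λ=3: eigenvector (1,-1,1).
General solution: c_1e^(-t)(-1,0,0) + c_2e^(-3t)(0,1,0) + c_3e^(3t)(1,-1,1).

u(t) = -c_1e^(-t) + c_3e^(3t), v(t) = c_2e^(-3t) - c_3e^(3t), w(t) = c_3e^(3t)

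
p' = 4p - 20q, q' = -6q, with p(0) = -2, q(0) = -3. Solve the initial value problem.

p(t) = 4e^(4t) - 6e^(-6t), q(t) = -3e^(-6t)

Coefficient matrix A = [[4, -20], [0, -6]].
Characteristic polynomial det(A - λI) = λ^2 + 2λ - 24 = 0.
Eigenvalues λ = 4, -6.
For λ=4: (A-λI) row 1 is [0, -20], so an eigenvector is (1, 0).
For λ=-6: (A-λI) row 1 is [10, -20], so an eigenvector is (-2, -1).
General solution: K_1e^(4t)(1,0) + K_2e^(-6t)(-2,-1).
Applying p(0)=-2, q(0)=-3 gives K_1=4, K_2=3.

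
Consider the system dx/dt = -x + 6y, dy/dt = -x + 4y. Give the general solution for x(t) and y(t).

x(t) = -3C_1e^(t) + 2C_2e^(2t), y(t) = -C_1e^(t) + C_2e^(2t)

Coefficient matrix A = [[-1, 6], [-1, 4]].
Characteristic polynomial det(A - λI) = λ^2 - 3λ + 2 = 0.
Eigenvalues λ = 1, 2.
For λ=1: (A-λI) row 1 is [-2, 6], so an eigenvector is (-3, -1).
For λ=2: (A-λI) row 1 is [-3, 6], so an eigenvector is (2, 1).
General solution: C_1e^(t)(-3,-1) + C_2e^(2t)(2,1).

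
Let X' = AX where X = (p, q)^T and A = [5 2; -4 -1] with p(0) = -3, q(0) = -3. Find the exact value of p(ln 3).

A = [[5,2],[-4,-1]]; eigenvalues λ = 3, 1.
Eigenvectors: (-1,1) for λ=3, (-1,2) for λ=1.
From the initial condition, c_1 = 9, c_2 = -6.
p(ln 3) = (9)(3^3)(-1) + (-6)(3^1)(-1) = -225.

-225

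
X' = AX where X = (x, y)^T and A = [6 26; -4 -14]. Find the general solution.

x(t) = -3c_1e^(-4t)sin(2t) + 2c_1e^(-4t)cos(2t) + 2c_2e^(-4t)sin(2t) + 3c_2e^(-4t)cos(2t), y(t) = c_1e^(-4t)sin(2t) - c_1e^(-4t)cos(2t) - c_2e^(-4t)sin(2t) - c_2e^(-4t)cos(2t)

Coefficient matrix A = [[6, 26], [-4, -14]].
Characteristic polynomial det(A - λI) = λ^2 + 8λ + 20 = 0.
Eigenvalues λ = -4 ± 2i (complex conjugate pair).
For λ=-4+2i: an eigenvector is (2,-1) - i(-3,1) = (2 + 3i, -1 - i).
A real fundamental pair from Re and Im of e^((-4+2i)t)v: X_1 = e^(-4t)(cos(2t)·(2,-1) + sin(2t)·(-3,1)), X_2 = e^(-4t)(sin(2t)·(2,-1) - cos(2t)·(-3,1)).
General solution: c_1X_1 + c_2X_2.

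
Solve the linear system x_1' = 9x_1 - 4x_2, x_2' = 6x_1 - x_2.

Coefficient matrix A = [[9, -4], [6, -1]].
Characteristic polynomial det(A - λI) = λ^2 - 8λ + 15 = 0.
Eigenvalues λ = 5, 3.
For λ=5: (A-λI) row 1 is [4, -4], so an eigenvector is (-1, -1).
For λ=3: (A-λI) row 1 is [6, -4], so an eigenvector is (2, 3).
General solution: c_1e^(5t)(-1,-1) + c_2e^(3t)(2,3).

x_1(t) = -c_1e^(5t) + 2c_2e^(3t), x_2(t) = -c_1e^(5t) + 3c_2e^(3t)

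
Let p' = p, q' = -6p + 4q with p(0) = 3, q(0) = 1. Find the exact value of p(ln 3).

A = [[1,0],[-6,4]]; eigenvalues λ = 4, 1.
Eigenvectors: (0,1) for λ=4, (1,2) for λ=1.
From the initial condition, c_1 = -5, c_2 = 3.
p(ln 3) = (-5)(3^4)(0) + (3)(3^1)(1) = 9.

9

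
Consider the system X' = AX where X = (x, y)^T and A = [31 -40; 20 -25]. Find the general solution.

x(t) = -c_1e^(3t)sin(4t) - 3c_1e^(3t)cos(4t) - 3c_2e^(3t)sin(4t) + c_2e^(3t)cos(4t), y(t) = -c_1e^(3t)sin(4t) - 2c_1e^(3t)cos(4t) - 2c_2e^(3t)sin(4t) + c_2e^(3t)cos(4t)

Coefficient matrix A = [[31, -40], [20, -25]].
Characteristic polynomial det(A - λI) = λ^2 - 6λ + 25 = 0.
Eigenvalues λ = 3 ± 4i (complex conjugate pair).
For λ=3+4i: an eigenvector is (-3,-2) - i(-1,-1) = (-3 + i, -2 + i).
A real fundamental pair from Re and Im of e^((3+4i)t)v: X_1 = e^(3t)(cos(4t)·(-3,-2) + sin(4t)·(-1,-1)), X_2 = e^(3t)(sin(4t)·(-3,-2) - cos(4t)·(-1,-1)).
General solution: c_1X_1 + c_2X_2.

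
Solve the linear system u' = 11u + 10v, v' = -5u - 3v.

u(t) = 3K_1e^(4t)sin(t) - K_1e^(4t)cos(t) - K_2e^(4t)sin(t) - 3K_2e^(4t)cos(t), v(t) = -2K_1e^(4t)sin(t) + K_1e^(4t)cos(t) + K_2e^(4t)sin(t) + 2K_2e^(4t)cos(t)

Coefficient matrix A = [[11, 10], [-5, -3]].
Characteristic polynomial det(A - λI) = λ^2 - 8λ + 17 = 0.
Eigenvalues λ = 4 ± i (complex conjugate pair).
For λ=4+i: an eigenvector is (-1,1) - i(3,-2) = (-1 - 3i, 1 + 2i).
A real fundamental pair from Re and Im of e^((4+i)t)v: X_1 = e^(4t)(cos(t)·(-1,1) + sin(t)·(3,-2)), X_2 = e^(4t)(sin(t)·(-1,1) - cos(t)·(3,-2)).
General solution: K_1X_1 + K_2X_2.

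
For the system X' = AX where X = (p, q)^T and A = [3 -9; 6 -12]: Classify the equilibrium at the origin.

A = [[3,-9],[6,-12]]; det(A-λI) = λ^2 + 9λ + 18.
λ = -6, -3: both negative.

stable node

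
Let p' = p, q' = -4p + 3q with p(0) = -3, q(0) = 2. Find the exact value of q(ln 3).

A = [[1,0],[-4,3]]; eigenvalues λ = 1, 3.
Eigenvectors: (-1,-2) for λ=1, (0,1) for λ=3.
From the initial condition, c_1 = 3, c_2 = 8.
q(ln 3) = (3)(3^1)(-2) + (8)(3^3)(1) = 198.

198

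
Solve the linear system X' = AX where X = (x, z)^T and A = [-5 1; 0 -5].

x(t) = C_1e^(-5t) + C_2te^(-5t) - 3C_2e^(-5t), z(t) = C_2e^(-5t)

Coefficient matrix A = [[-5, 1], [0, -5]].
Characteristic polynomial det(A - λI) = λ^2 + 10λ + 25 = 0.
Single eigenvalue λ = -5 with algebraic multiplicity 2.
Eigenvector v = (1,0); generalized eigenvector w with (A-λI)w=v is (-3,1).
General solution: e^(-5t)[C_1·v + C_2·(t·v + w)].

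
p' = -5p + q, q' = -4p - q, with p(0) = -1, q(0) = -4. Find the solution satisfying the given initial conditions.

Coefficient matrix A = [[-5, 1], [-4, -1]].
Characteristic polynomial det(A - λI) = λ^2 + 6λ + 9 = 0.
Single eigenvalue λ = -3 with algebraic multiplicity 2.
Eigenvector v = (1,2); generalized eigenvector w with (A-λI)w=v is (-1,-1).
General solution: e^(-3t)[C_1·v + C_2·(t·v + w)].
Applying p(0)=-1, q(0)=-4 gives C_1=-3, C_2=-2.

p(t) = -2te^(-3t) - e^(-3t), q(t) = -4te^(-3t) - 4e^(-3t)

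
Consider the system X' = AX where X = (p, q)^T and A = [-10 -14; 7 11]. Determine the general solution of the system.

Coefficient matrix A = [[-10, -14], [7, 11]].
Characteristic polynomial det(A - λI) = λ^2 - λ - 12 = 0.
Eigenvalues λ = -3, 4.
For λ=-3: (A-λI) row 1 is [-7, -14], so an eigenvector is (-2, 1).
For λ=4: (A-λI) row 1 is [-14, -14], so an eigenvector is (-1, 1).
General solution: K_1e^(-3t)(-2,1) + K_2e^(4t)(-1,1).

p(t) = -2K_1e^(-3t) - K_2e^(4t), q(t) = K_1e^(-3t) + K_2e^(4t)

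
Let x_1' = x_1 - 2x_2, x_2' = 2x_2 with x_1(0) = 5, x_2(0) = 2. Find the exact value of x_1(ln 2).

A = [[1,-2],[0,2]]; eigenvalues λ = 2, 1.
Eigenvectors: (-2,1) for λ=2, (1,0) for λ=1.
From the initial condition, c_1 = 2, c_2 = 9.
x_1(ln 2) = (2)(2^2)(-2) + (9)(2^1)(1) = 2.

2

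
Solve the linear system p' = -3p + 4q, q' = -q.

Coefficient matrix A = [[-3, 4], [0, -1]].
Characteristic polynomial det(A - λI) = λ^2 + 4λ + 3 = 0.
Eigenvalues λ = -1, -3.
For λ=-1: (A-λI) row 1 is [-2, 4], so an eigenvector is (2, 1).
For λ=-3: (A-λI) row 1 is [0, 4], so an eigenvector is (-1, 0).
General solution: c_1e^(-t)(2,1) + c_2e^(-3t)(-1,0).

p(t) = 2c_1e^(-t) - c_2e^(-3t), q(t) = c_1e^(-t)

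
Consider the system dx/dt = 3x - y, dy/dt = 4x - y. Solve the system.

Coefficient matrix A = [[3, -1], [4, -1]].
Characteristic polynomial det(A - λI) = λ^2 - 2λ + 1 = 0.
Single eigenvalue λ = 1 with algebraic multiplicity 2.
Eigenvector v = (1,2); generalized eigenvector w with (A-λI)w=v is (-1,-3).
General solution: e^(t)[C_1·v + C_2·(t·v + w)].

x(t) = C_1e^(t) + C_2te^(t) - C_2e^(t), y(t) = 2C_1e^(t) + 2C_2te^(t) - 3C_2e^(t)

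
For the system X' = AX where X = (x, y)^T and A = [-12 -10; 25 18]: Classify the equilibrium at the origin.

A = [[-12,-10],[25,18]]; det(A-λI) = λ^2 - 6λ + 34.
λ = 3 ± 5i: positive real part.

unstable spiral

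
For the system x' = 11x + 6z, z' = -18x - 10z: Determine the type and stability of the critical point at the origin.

A = [[11,6],[-18,-10]]; det(A-λI) = λ^2 - λ - 2.
λ = -1, 2: opposite signs.

saddle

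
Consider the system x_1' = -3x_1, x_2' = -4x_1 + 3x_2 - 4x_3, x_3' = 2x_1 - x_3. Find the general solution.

x_1(t) = C_1e^(-3t), x_2(t) = C_2e^(3t) + C_3e^(-t), x_3(t) = -C_1e^(-3t) + C_3e^(-t)

Coefficient matrix A = [[-3, 0, 0], [-4, 3, -4], [2, 0, -1]].
det(A - λI) = 0 gives eigenvalues λ = -3, 3, -1.
For λ=-3: eigenvector (1,0,-1).
For λ=3: eigenvector (0,1,0).
For λ=-1: eigenvector (0,1,1).
General solution: C_1e^(-3t)(1,0,-1) + C_2e^(3t)(0,1,0) + C_3e^(-t)(0,1,1).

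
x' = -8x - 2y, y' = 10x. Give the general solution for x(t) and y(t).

x(t) = c_1e^(-4t)cos(2t) + c_2e^(-4t)sin(2t), y(t) = c_1e^(-4t)sin(2t) - 2c_1e^(-4t)cos(2t) - 2c_2e^(-4t)sin(2t) - c_2e^(-4t)cos(2t)

Coefficient matrix A = [[-8, -2], [10, 0]].
Characteristic polynomial det(A - λI) = λ^2 + 8λ + 20 = 0.
Eigenvalues λ = -4 ± 2i (complex conjugate pair).
For λ=-4+2i: an eigenvector is (1,-2) - i(0,1) = (1, -2 - i).
A real fundamental pair from Re and Im of e^((-4+2i)t)v: X_1 = e^(-4t)(cos(2t)·(1,-2) + sin(2t)·(0,1)), X_2 = e^(-4t)(sin(2t)·(1,-2) - cos(2t)·(0,1)).
General solution: c_1X_1 + c_2X_2.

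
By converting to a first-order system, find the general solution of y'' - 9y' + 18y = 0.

y(t) = c_1e^(3t) + c_2e^(6t)

Let x_1 = y, x_2 = y'. Then x_1' = x_2 and x_2' = -18x_1 + 9x_2.
A = [[0,1],[-18,9]]; det(A-λI) = λ^2 - 9λ + 18.
Eigenvalues λ = 3, 6 with eigenvectors (1,3), (1,6).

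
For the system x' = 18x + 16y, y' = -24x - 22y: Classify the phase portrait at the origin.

A = [[18,16],[-24,-22]]; det(A-λI) = λ^2 + 4λ - 12.
λ = -6, 2: opposite signs.

saddle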